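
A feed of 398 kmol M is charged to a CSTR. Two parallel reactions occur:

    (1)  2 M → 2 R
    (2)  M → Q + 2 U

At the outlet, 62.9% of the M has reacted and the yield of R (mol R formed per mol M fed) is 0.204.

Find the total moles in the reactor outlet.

Yield of R: 2ξ₁ / 398 = 0.204 → ξ₁ = 40.6 kmol.
Conversion of M: 2ξ₁ + 1ξ₂ = 0.629 × 398 = 250.3 → ξ₂ = 169.2 kmol.
Outlet amounts (n = n₀ + Σ ν·ξ):
  M: 398 − 2(40.6) − 1(169.2) = 147.7
  R: 0 + 2(40.6) = 81.19
  Q: 0 + 1(169.2) = 169.2
  U: 0 + 2(169.2) = 338.3
Total out = 147.7 + 81.19 + 169.2 + 338.3 = 736.3 kmol.

736 kmol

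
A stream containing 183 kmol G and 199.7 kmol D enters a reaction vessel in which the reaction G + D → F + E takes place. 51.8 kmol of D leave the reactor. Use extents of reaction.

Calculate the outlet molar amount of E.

148 kmol

For D: n = n₀ − 1ξ → 51.8 = 199.7 − 1ξ, giving ξ = 147.9 kmol.
Outlet amounts (n = n₀ + ν ξ):
  G: 183 − 1(147.9) = 35.1
  D: 199.7 − 1(147.9) = 51.8
  F: 0 + 1(147.9) = 147.9
  E: 0 + 1(147.9) = 147.9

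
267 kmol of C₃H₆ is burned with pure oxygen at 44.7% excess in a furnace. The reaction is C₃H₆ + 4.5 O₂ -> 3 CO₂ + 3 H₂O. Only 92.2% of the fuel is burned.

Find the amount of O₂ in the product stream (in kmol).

Stoichiometric O₂ = 4.5 × 267 = 1202 kmol; O₂ fed = 1202 × 1.447 = 1739 kmol.
Fuel reacted = 0.922 × 267 → ξ = 246.2 kmol.
Outlet (n = n₀ + ν ξ):
  C₃H₆: 267 − 1(246.2) = 20.83
  O₂: 1739 − 4.5(246.2) = 630.8
  CO₂: 0 + 3(246.2) = 738.5
  H₂O: 0 + 3(246.2) = 738.5

631 kmol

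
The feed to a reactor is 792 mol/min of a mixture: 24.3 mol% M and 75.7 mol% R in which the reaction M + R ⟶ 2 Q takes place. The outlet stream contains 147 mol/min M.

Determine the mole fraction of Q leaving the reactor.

0.115

For M: n = n₀ − 1ξ → 147 = 192.5 − 1ξ, giving ξ = 45.46 mol/min.
Outlet amounts (n = n₀ + ν ξ):
  M: 192.5 − 1(45.46) = 147
  R: 599.5 − 1(45.46) = 554.1
  Q: 0 + 2(45.46) = 90.91
Total out = 792 mol/min; y_Q = 90.91 / 792 = 0.1148.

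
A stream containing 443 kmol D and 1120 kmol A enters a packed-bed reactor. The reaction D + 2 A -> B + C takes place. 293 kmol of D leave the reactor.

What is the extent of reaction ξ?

ξ = 150 kmol

For D: n = n₀ − 1ξ → 293 = 443 − 1ξ, giving ξ = 150 kmol.
Outlet amounts (n = n₀ + ν ξ):
  D: 443 − 1(150) = 293
  A: 1120 − 2(150) = 820
  B: 0 + 1(150) = 150
  C: 0 + 1(150) = 150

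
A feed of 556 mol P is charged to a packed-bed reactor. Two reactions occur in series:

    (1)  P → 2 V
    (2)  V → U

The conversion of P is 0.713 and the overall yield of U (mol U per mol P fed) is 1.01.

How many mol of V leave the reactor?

Conversion of P: P consumed = 1ξ₁ = 0.713 × 556 → ξ₁ = 396.4 mol.
Yield of U: 1ξ₂ / 556 = 1.01 → ξ₂ = 561.6 mol.
Outlet amounts (n = n₀ + Σ ν·ξ):
  P: 556 − 1(396.4) = 159.6
  V: 0 + 2(396.4) − 1(561.6) = 231.3
  U: 0 + 1(561.6) = 561.6

231 mol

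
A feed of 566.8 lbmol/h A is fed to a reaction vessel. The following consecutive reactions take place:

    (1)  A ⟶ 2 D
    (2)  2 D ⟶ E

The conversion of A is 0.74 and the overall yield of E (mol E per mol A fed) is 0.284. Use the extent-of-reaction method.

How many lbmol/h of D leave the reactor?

Conversion of A: A consumed = 1ξ₁ = 0.74 × 566.8 → ξ₁ = 419.4 lbmol/h.
Yield of E: 1ξ₂ / 566.8 = 0.284 → ξ₂ = 161 lbmol/h.
Outlet amounts (n = n₀ + Σ ν·ξ):
  A: 566.8 − 1(419.4) = 147.4
  D: 0 + 2(419.4) − 2(161) = 516.9
  E: 0 + 1(161) = 161

517 lbmol/h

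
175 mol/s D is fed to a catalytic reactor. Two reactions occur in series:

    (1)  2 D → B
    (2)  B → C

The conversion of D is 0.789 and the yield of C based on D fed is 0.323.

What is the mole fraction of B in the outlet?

0.118

Conversion of D: D consumed = 2ξ₁ = 0.789 × 175 → ξ₁ = 69.04 mol/s.
Yield of C: 1ξ₂ / 175 = 0.323 → ξ₂ = 56.52 mol/s.
Outlet amounts (n = n₀ + Σ ν·ξ):
  D: 175 − 2(69.04) = 36.92
  B: 0 + 1(69.04) − 1(56.52) = 12.51
  C: 0 + 1(56.52) = 56.52
Total out = 106 mol/s; y_B = 12.51 / 106 = 0.1181.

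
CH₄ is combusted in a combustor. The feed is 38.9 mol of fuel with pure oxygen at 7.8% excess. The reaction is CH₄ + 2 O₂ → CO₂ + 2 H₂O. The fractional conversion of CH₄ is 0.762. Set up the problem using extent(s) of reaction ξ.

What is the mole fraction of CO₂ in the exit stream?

Stoichiometric O₂ = 2 × 38.9 = 77.8 mol; O₂ fed = 77.8 × 1.078 = 83.87 mol.
Fuel reacted = 0.762 × 38.9 → ξ = 29.64 mol.
Outlet (n = n₀ + ν ξ):
  CH₄: 38.9 − 1(29.64) = 9.258
  O₂: 83.87 − 2(29.64) = 24.58
  CO₂: 0 + 1(29.64) = 29.64
  H₂O: 0 + 2(29.64) = 59.28
Total out = 122.8 mol; y_CO₂ = 29.64 / 122.8 = 0.2414.

0.241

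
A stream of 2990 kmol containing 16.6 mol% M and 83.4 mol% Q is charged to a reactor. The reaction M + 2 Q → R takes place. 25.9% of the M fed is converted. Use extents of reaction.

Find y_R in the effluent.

0.047

M reacted = 0.259 × 496.3 = 128.6 kmol; ν_M = −1, so ξ = 128.6/1 = 128.6 kmol.
Outlet amounts (n = n₀ + ν ξ):
  M: 496.3 − 1(128.6) = 367.8
  Q: 2494 − 2(128.6) = 2237
  R: 0 + 1(128.6) = 128.6
Total out = 2733 kmol; y_R = 128.6 / 2733 = 0.04704.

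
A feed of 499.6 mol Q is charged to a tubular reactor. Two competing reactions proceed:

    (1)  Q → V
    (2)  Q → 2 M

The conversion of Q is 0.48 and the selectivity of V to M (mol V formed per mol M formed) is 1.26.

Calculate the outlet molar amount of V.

172 mol

Conversion of Q: Q consumed = 0.48 × 499.6 = 239.8 mol = 1ξ₁ + 1ξ₂.
Selectivity: 1ξ₁ / (2ξ₂) = 1.26 → ξ₁ = 2.52 ξ₂.
Substitute: (1·2.52 + 1) ξ₂ = 239.8 → ξ₂ = 68.13 mol, ξ₁ = 171.7 mol.
Outlet amounts (n = n₀ + Σ ν·ξ):
  Q: 499.6 − 1(171.7) − 1(68.13) = 259.8
  V: 0 + 1(171.7) = 171.7
  M: 0 + 2(68.13) = 136.3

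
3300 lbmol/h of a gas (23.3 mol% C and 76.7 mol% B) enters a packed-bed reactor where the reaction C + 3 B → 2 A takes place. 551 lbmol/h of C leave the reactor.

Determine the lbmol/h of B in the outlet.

For C: n = n₀ − 1ξ → 551 = 768.9 − 1ξ, giving ξ = 217.9 lbmol/h.
Outlet amounts (n = n₀ + ν ξ):
  C: 768.9 − 1(217.9) = 551
  B: 2531 − 3(217.9) = 1877
  A: 0 + 2(217.9) = 435.8

1880 lbmol/h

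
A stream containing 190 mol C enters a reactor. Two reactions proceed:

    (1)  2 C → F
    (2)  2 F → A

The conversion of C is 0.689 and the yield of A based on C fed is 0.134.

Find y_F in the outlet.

0.147

Conversion of C: C consumed = 2ξ₁ = 0.689 × 190 → ξ₁ = 65.45 mol.
Yield of A: 1ξ₂ / 190 = 0.134 → ξ₂ = 25.46 mol.
Outlet amounts (n = n₀ + Σ ν·ξ):
  C: 190 − 2(65.45) = 59.09
  F: 0 + 1(65.45) − 2(25.46) = 14.53
  A: 0 + 1(25.46) = 25.46
Total out = 99.09 mol; y_F = 14.53 / 99.09 = 0.1467.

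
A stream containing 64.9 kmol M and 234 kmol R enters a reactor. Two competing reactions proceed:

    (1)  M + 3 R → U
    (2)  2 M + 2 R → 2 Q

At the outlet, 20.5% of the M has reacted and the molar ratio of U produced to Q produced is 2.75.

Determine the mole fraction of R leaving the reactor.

0.756

Conversion of M: M consumed = 0.205 × 64.9 = 13.3 kmol = 1ξ₁ + 2ξ₂.
Selectivity: 1ξ₁ / (2ξ₂) = 2.75 → ξ₁ = 5.5 ξ₂.
Substitute: (1·5.5 + 2) ξ₂ = 13.3 → ξ₂ = 1.774 kmol, ξ₁ = 9.757 kmol.
Outlet amounts (n = n₀ + Σ ν·ξ):
  M: 64.9 − 1(9.757) − 2(1.774) = 51.6
  R: 234 − 3(9.757) − 2(1.774) = 201.2
  U: 0 + 1(9.757) = 9.757
  Q: 0 + 2(1.774) = 3.548
Total out = 266.1 kmol; y_R = 201.2 / 266.1 = 0.7561.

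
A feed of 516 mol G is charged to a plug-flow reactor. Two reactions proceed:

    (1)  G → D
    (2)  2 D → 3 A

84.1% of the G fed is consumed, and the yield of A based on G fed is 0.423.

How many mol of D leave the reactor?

288 mol

Conversion of G: G consumed = 1ξ₁ = 0.841 × 516 → ξ₁ = 434 mol.
Yield of A: 3ξ₂ / 516 = 0.423 → ξ₂ = 72.76 mol.
Outlet amounts (n = n₀ + Σ ν·ξ):
  G: 516 − 1(434) = 82.04
  D: 0 + 1(434) − 2(72.76) = 288.4
  A: 0 + 3(72.76) = 218.3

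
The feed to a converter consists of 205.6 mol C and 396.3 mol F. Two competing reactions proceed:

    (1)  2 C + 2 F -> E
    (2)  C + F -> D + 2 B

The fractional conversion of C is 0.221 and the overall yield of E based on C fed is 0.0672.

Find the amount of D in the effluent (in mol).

17.8 mol

Yield of E: 1ξ₁ / 205.6 = 0.0672 → ξ₁ = 13.82 mol.
Conversion of C: 2ξ₁ + 1ξ₂ = 0.221 × 205.6 = 45.44 → ξ₂ = 17.8 mol.
Outlet amounts (n = n₀ + Σ ν·ξ):
  C: 205.6 − 2(13.82) − 1(17.8) = 160.2
  F: 396.3 − 2(13.82) − 1(17.8) = 350.9
  E: 0 + 1(13.82) = 13.82
  D: 0 + 1(17.8) = 17.8
  B: 0 + 2(17.8) = 35.61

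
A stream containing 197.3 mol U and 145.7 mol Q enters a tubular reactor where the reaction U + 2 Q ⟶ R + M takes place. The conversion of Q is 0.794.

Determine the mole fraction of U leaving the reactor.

0.489

Q reacted = 0.794 × 145.7 = 115.7 mol; ν_Q = −2, so ξ = 115.7/2 = 57.84 mol.
Outlet amounts (n = n₀ + ν ξ):
  U: 197.3 − 1(57.84) = 139.5
  Q: 145.7 − 2(57.84) = 30.01
  R: 0 + 1(57.84) = 57.84
  M: 0 + 1(57.84) = 57.84
Total out = 285.2 mol; y_U = 139.5 / 285.2 = 0.4891.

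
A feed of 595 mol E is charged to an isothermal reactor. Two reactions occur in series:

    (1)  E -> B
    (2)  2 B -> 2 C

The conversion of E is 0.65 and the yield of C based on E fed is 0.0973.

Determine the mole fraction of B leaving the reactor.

Conversion of E: E consumed = 1ξ₁ = 0.65 × 595 → ξ₁ = 386.8 mol.
Yield of C: 2ξ₂ / 595 = 0.0973 → ξ₂ = 28.95 mol.
Outlet amounts (n = n₀ + Σ ν·ξ):
  E: 595 − 1(386.8) = 208.2
  B: 0 + 1(386.8) − 2(28.95) = 328.9
  C: 0 + 2(28.95) = 57.89
Total out = 595 mol; y_B = 328.9 / 595 = 0.5527.

0.553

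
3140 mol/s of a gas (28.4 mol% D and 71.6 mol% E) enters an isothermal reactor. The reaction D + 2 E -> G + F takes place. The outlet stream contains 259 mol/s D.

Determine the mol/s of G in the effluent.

633 mol/s

For D: n = n₀ − 1ξ → 259 = 891.8 − 1ξ, giving ξ = 632.8 mol/s.
Outlet amounts (n = n₀ + ν ξ):
  D: 891.8 − 1(632.8) = 259
  E: 2248 − 2(632.8) = 982.7
  G: 0 + 1(632.8) = 632.8
  F: 0 + 1(632.8) = 632.8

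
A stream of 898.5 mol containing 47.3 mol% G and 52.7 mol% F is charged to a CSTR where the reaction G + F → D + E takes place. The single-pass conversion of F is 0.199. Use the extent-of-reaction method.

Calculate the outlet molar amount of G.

F reacted = 0.199 × 473.5 = 94.23 mol; ν_F = −1, so ξ = 94.23/1 = 94.23 mol.
Outlet amounts (n = n₀ + ν ξ):
  G: 425 − 1(94.23) = 330.8
  F: 473.5 − 1(94.23) = 379.3
  D: 0 + 1(94.23) = 94.23
  E: 0 + 1(94.23) = 94.23

331 mol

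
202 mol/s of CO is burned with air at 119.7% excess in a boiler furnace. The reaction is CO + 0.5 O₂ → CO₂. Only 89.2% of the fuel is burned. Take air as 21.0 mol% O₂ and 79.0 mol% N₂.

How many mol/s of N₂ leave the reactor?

835 mol/s

Stoichiometric O₂ = 0.5 × 202 = 101 mol/s; O₂ fed = 101 × 2.197 = 221.9 mol/s.
N₂ fed = 221.9 × 79/21 = 834.8 mol/s.
Fuel reacted = 0.892 × 202 → ξ = 180.2 mol/s.
Outlet (n = n₀ + ν ξ):
  CO: 202 − 1(180.2) = 21.82
  O₂: 221.9 − 0.5(180.2) = 131.8
  N₂: 834.8 (inert)
  CO₂: 0 + 1(180.2) = 180.2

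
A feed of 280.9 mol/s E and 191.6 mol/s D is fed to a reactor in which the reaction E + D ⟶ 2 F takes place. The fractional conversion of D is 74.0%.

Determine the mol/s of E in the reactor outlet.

D reacted = 0.74 × 191.6 = 141.8 mol/s; ν_D = −1, so ξ = 141.8/1 = 141.8 mol/s.
Outlet amounts (n = n₀ + ν ξ):
  E: 280.9 − 1(141.8) = 139.1
  D: 191.6 − 1(141.8) = 49.82
  F: 0 + 2(141.8) = 283.6

139 mol/s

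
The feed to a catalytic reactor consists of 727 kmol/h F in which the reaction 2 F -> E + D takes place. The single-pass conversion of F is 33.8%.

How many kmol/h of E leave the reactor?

F reacted = 0.338 × 727 = 245.7 kmol/h; ν_F = −2, so ξ = 245.7/2 = 122.9 kmol/h.
Outlet amounts (n = n₀ + ν ξ):
  F: 727 − 2(122.9) = 481.3
  E: 0 + 1(122.9) = 122.9
  D: 0 + 1(122.9) = 122.9

123 kmol/h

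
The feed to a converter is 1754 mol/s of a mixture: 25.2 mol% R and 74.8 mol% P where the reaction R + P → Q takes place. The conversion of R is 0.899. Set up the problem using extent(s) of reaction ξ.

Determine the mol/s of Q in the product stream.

R reacted = 0.899 × 442 = 397.4 mol/s; ν_R = −1, so ξ = 397.4/1 = 397.4 mol/s.
Outlet amounts (n = n₀ + ν ξ):
  R: 442 − 1(397.4) = 44.64
  P: 1312 − 1(397.4) = 914.6
  Q: 0 + 1(397.4) = 397.4

397 mol/s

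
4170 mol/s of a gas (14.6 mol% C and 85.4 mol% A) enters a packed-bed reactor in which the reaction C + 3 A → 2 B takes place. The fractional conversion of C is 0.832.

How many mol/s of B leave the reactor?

C reacted = 0.832 × 608.8 = 506.5 mol/s; ν_C = −1, so ξ = 506.5/1 = 506.5 mol/s.
Outlet amounts (n = n₀ + ν ξ):
  C: 608.8 − 1(506.5) = 102.3
  A: 3561 − 3(506.5) = 2042
  B: 0 + 2(506.5) = 1013

1010 mol/s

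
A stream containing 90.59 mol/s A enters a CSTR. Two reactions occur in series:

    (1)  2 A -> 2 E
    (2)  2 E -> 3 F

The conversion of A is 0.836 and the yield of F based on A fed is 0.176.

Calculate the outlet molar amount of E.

65.1 mol/s

Conversion of A: A consumed = 2ξ₁ = 0.836 × 90.59 → ξ₁ = 37.87 mol/s.
Yield of F: 3ξ₂ / 90.59 = 0.176 → ξ₂ = 5.315 mol/s.
Outlet amounts (n = n₀ + Σ ν·ξ):
  A: 90.59 − 2(37.87) = 14.86
  E: 0 + 2(37.87) − 2(5.315) = 65.1
  F: 0 + 3(5.315) = 15.94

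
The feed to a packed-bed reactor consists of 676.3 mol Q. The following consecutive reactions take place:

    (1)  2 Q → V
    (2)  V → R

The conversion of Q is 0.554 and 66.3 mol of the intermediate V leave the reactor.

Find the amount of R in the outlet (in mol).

Conversion of Q: Q consumed = 2ξ₁ = 0.554 × 676.3 → ξ₁ = 187.3 mol.
V balance: n_V = 0 + 1ξ₁ − 1ξ₂ = 66.3 → ξ₂ = (1·187.3 − 66.3)/1 = 121 mol.
Outlet amounts (n = n₀ + Σ ν·ξ):
  Q: 676.3 − 2(187.3) = 301.6
  V: 0 + 1(187.3) − 1(121) = 66.3
  R: 0 + 1(121) = 121

121 mol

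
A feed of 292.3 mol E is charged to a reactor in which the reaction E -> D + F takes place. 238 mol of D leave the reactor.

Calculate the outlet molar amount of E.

For D: n = n₀ + 1ξ → 238 = 0 + 1ξ, giving ξ = 238 mol.
Outlet amounts (n = n₀ + ν ξ):
  E: 292.3 − 1(238) = 54.3
  D: 0 + 1(238) = 238
  F: 0 + 1(238) = 238

54.3 mol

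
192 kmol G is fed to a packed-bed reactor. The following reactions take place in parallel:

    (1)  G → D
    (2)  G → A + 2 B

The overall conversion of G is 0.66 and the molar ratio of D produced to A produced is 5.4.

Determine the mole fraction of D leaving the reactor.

0.462

Conversion of G: G consumed = 0.66 × 192 = 126.7 kmol = 1ξ₁ + 1ξ₂.
Selectivity: 1ξ₁ / (1ξ₂) = 5.4 → ξ₁ = 5.4 ξ₂.
Substitute: (1·5.4 + 1) ξ₂ = 126.7 → ξ₂ = 19.8 kmol, ξ₁ = 106.9 kmol.
Outlet amounts (n = n₀ + Σ ν·ξ):
  G: 192 − 1(106.9) − 1(19.8) = 65.28
  D: 0 + 1(106.9) = 106.9
  A: 0 + 1(19.8) = 19.8
  B: 0 + 2(19.8) = 39.6
Total out = 231.6 kmol; y_D = 106.9 / 231.6 = 0.4617.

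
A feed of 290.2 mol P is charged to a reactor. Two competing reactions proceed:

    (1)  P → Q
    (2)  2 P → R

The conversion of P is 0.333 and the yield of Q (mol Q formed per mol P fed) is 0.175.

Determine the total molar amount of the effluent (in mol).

Yield of Q: 1ξ₁ / 290.2 = 0.175 → ξ₁ = 50.78 mol.
Conversion of P: 1ξ₁ + 2ξ₂ = 0.333 × 290.2 = 96.64 → ξ₂ = 22.93 mol.
Outlet amounts (n = n₀ + Σ ν·ξ):
  P: 290.2 − 1(50.78) − 2(22.93) = 193.6
  Q: 0 + 1(50.78) = 50.78
  R: 0 + 1(22.93) = 22.93
Total out = 193.6 + 50.78 + 22.93 = 267.3 mol.

267 mol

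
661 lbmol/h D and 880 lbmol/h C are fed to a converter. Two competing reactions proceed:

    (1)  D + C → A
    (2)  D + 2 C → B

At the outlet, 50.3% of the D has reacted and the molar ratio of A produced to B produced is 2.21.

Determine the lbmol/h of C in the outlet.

444 lbmol/h

Conversion of D: D consumed = 0.503 × 661 = 332.5 lbmol/h = 1ξ₁ + 1ξ₂.
Selectivity: 1ξ₁ / (1ξ₂) = 2.21 → ξ₁ = 2.21 ξ₂.
Substitute: (1·2.21 + 1) ξ₂ = 332.5 → ξ₂ = 103.6 lbmol/h, ξ₁ = 228.9 lbmol/h.
Outlet amounts (n = n₀ + Σ ν·ξ):
  D: 661 − 1(228.9) − 1(103.6) = 328.5
  C: 880 − 1(228.9) − 2(103.6) = 443.9
  A: 0 + 1(228.9) = 228.9
  B: 0 + 1(103.6) = 103.6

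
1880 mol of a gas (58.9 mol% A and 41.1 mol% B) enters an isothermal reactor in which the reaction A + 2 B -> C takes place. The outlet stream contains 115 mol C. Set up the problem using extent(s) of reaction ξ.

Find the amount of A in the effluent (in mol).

992 mol

For C: n = n₀ + 1ξ → 115 = 0 + 1ξ, giving ξ = 115 mol.
Outlet amounts (n = n₀ + ν ξ):
  A: 1107 − 1(115) = 992.3
  B: 772.7 − 2(115) = 542.7
  C: 0 + 1(115) = 115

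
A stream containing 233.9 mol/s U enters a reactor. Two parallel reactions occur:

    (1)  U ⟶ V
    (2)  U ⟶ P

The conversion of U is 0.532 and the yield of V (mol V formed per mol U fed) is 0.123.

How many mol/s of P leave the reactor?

Yield of V: 1ξ₁ / 233.9 = 0.123 → ξ₁ = 28.77 mol/s.
Conversion of U: 1ξ₁ + 1ξ₂ = 0.532 × 233.9 = 124.4 → ξ₂ = 95.67 mol/s.
Outlet amounts (n = n₀ + Σ ν·ξ):
  U: 233.9 − 1(28.77) − 1(95.67) = 109.5
  V: 0 + 1(28.77) = 28.77
  P: 0 + 1(95.67) = 95.67

95.7 mol/s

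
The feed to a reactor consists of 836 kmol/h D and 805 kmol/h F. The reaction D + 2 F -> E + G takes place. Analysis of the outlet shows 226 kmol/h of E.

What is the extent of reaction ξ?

For E: n = n₀ + 1ξ → 226 = 0 + 1ξ, giving ξ = 226 kmol/h.
Outlet amounts (n = n₀ + ν ξ):
  D: 836 − 1(226) = 610
  F: 805 − 2(226) = 353
  E: 0 + 1(226) = 226
  G: 0 + 1(226) = 226

ξ = 226 kmol/h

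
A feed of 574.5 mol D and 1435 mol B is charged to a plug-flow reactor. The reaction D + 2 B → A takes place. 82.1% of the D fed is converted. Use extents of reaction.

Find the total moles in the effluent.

D reacted = 0.821 × 574.5 = 471.7 mol; ν_D = −1, so ξ = 471.7/1 = 471.7 mol.
Outlet amounts (n = n₀ + ν ξ):
  D: 574.5 − 1(471.7) = 102.8
  B: 1435 − 2(471.7) = 491.7
  A: 0 + 1(471.7) = 471.7
Total out = 102.8 + 491.7 + 471.7 = 1066 mol.

1070 mol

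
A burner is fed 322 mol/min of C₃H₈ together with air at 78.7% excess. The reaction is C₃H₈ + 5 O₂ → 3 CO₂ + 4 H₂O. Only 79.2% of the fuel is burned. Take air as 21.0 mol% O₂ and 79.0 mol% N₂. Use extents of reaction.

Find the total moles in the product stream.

Stoichiometric O₂ = 5 × 322 = 1610 mol/min; O₂ fed = 1610 × 1.787 = 2877 mol/min.
N₂ fed = 2877 × 79/21 = 10820 mol/min.
Fuel reacted = 0.792 × 322 → ξ = 255 mol/min.
Outlet (n = n₀ + ν ξ):
  C₃H₈: 322 − 1(255) = 66.98
  O₂: 2877 − 5(255) = 1602
  N₂: 10820 (inert)
  CO₂: 0 + 3(255) = 765.1
  H₂O: 0 + 4(255) = 1020
Total out = 66.98 + 1602 + 10820 + 765.1 + 1020 = 14280 mol/min.

14300 mol/min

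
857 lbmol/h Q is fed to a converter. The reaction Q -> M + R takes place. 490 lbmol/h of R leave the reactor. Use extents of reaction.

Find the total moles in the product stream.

1350 lbmol/h

For R: n = n₀ + 1ξ → 490 = 0 + 1ξ, giving ξ = 490 lbmol/h.
Outlet amounts (n = n₀ + ν ξ):
  Q: 857 − 1(490) = 367
  M: 0 + 1(490) = 490
  R: 0 + 1(490) = 490
Total out = 367 + 490 + 490 = 1347 lbmol/h.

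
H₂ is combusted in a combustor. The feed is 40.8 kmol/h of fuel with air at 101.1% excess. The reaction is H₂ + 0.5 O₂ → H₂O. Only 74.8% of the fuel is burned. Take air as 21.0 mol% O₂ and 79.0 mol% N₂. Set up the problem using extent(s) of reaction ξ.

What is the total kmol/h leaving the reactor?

Stoichiometric O₂ = 0.5 × 40.8 = 20.4 kmol/h; O₂ fed = 20.4 × 2.011 = 41.02 kmol/h.
N₂ fed = 41.02 × 79/21 = 154.3 kmol/h.
Fuel reacted = 0.748 × 40.8 → ξ = 30.52 kmol/h.
Outlet (n = n₀ + ν ξ):
  H₂: 40.8 − 1(30.52) = 10.28
  O₂: 41.02 − 0.5(30.52) = 25.77
  N₂: 154.3 (inert)
  H₂O: 0 + 1(30.52) = 30.52
Total out = 10.28 + 25.77 + 154.3 + 30.52 = 220.9 kmol/h.

221 kmol/h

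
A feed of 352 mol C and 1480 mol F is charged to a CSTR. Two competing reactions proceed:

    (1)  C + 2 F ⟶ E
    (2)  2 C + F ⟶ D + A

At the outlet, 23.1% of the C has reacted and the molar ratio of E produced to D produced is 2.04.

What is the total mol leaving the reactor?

1730 mol

Conversion of C: C consumed = 0.231 × 352 = 81.31 mol = 1ξ₁ + 2ξ₂.
Selectivity: 1ξ₁ / (1ξ₂) = 2.04 → ξ₁ = 2.04 ξ₂.
Substitute: (1·2.04 + 2) ξ₂ = 81.31 → ξ₂ = 20.13 mol, ξ₁ = 41.06 mol.
Outlet amounts (n = n₀ + Σ ν·ξ):
  C: 352 − 1(41.06) − 2(20.13) = 270.7
  F: 1480 − 2(41.06) − 1(20.13) = 1378
  E: 0 + 1(41.06) = 41.06
  D: 0 + 1(20.13) = 20.13
  A: 0 + 1(20.13) = 20.13
Total out = 270.7 + 1378 + 41.06 + 20.13 + 20.13 = 1730 mol.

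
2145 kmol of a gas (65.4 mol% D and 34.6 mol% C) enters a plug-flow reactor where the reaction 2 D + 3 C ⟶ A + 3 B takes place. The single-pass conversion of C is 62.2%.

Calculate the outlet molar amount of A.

154 kmol

C reacted = 0.622 × 742.2 = 461.6 kmol; ν_C = −3, so ξ = 461.6/3 = 153.9 kmol.
Outlet amounts (n = n₀ + ν ξ):
  D: 1403 − 2(153.9) = 1095
  C: 742.2 − 3(153.9) = 280.5
  A: 0 + 1(153.9) = 153.9
  B: 0 + 3(153.9) = 461.6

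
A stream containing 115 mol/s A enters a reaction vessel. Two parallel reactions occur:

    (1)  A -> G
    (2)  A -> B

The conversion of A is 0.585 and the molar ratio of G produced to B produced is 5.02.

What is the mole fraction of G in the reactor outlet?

Conversion of A: A consumed = 0.585 × 115 = 67.27 mol/s = 1ξ₁ + 1ξ₂.
Selectivity: 1ξ₁ / (1ξ₂) = 5.02 → ξ₁ = 5.02 ξ₂.
Substitute: (1·5.02 + 1) ξ₂ = 67.27 → ξ₂ = 11.18 mol/s, ξ₁ = 56.1 mol/s.
Outlet amounts (n = n₀ + Σ ν·ξ):
  A: 115 − 1(56.1) − 1(11.18) = 47.73
  G: 0 + 1(56.1) = 56.1
  B: 0 + 1(11.18) = 11.18
Total out = 115 mol/s; y_G = 56.1 / 115 = 0.4878.

0.488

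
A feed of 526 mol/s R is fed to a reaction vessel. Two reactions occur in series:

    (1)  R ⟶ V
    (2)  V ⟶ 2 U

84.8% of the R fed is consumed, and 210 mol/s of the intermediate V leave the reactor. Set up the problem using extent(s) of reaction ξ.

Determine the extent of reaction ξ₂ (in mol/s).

ξ₂ = 236 mol/s

Conversion of R: R consumed = 1ξ₁ = 0.848 × 526 → ξ₁ = 446 mol/s.
V balance: n_V = 0 + 1ξ₁ − 1ξ₂ = 210 → ξ₂ = (1·446 − 210)/1 = 236 mol/s.
Outlet amounts (n = n₀ + Σ ν·ξ):
  R: 526 − 1(446) = 79.95
  V: 0 + 1(446) − 1(236) = 210
  U: 0 + 2(236) = 472.1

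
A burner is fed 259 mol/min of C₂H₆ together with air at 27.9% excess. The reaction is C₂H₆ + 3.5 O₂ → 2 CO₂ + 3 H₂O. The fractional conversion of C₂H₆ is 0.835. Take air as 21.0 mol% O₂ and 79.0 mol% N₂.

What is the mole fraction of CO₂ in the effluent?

0.0735

Stoichiometric O₂ = 3.5 × 259 = 906.5 mol/min; O₂ fed = 906.5 × 1.279 = 1159 mol/min.
N₂ fed = 1159 × 79/21 = 4362 mol/min.
Fuel reacted = 0.835 × 259 → ξ = 216.3 mol/min.
Outlet (n = n₀ + ν ξ):
  C₂H₆: 259 − 1(216.3) = 42.74
  O₂: 1159 − 3.5(216.3) = 402.5
  N₂: 4362 (inert)
  CO₂: 0 + 2(216.3) = 432.5
  H₂O: 0 + 3(216.3) = 648.8
Total out = 5888 mol/min; y_CO₂ = 432.5 / 5888 = 0.07346.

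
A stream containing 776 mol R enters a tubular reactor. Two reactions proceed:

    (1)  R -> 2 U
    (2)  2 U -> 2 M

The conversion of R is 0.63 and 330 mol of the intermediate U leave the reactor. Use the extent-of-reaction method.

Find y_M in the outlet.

Conversion of R: R consumed = 1ξ₁ = 0.63 × 776 → ξ₁ = 488.9 mol.
U balance: n_U = 0 + 2ξ₁ − 2ξ₂ = 330 → ξ₂ = (2·488.9 − 330)/2 = 323.9 mol.
Outlet amounts (n = n₀ + Σ ν·ξ):
  R: 776 − 1(488.9) = 287.1
  U: 0 + 2(488.9) − 2(323.9) = 330
  M: 0 + 2(323.9) = 647.8
Total out = 1265 mol; y_M = 647.8 / 1265 = 0.5121.

0.512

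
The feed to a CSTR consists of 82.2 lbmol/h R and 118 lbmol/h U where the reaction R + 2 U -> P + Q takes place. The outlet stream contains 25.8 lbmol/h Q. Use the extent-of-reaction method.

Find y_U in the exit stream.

0.381

For Q: n = n₀ + 1ξ → 25.8 = 0 + 1ξ, giving ξ = 25.8 lbmol/h.
Outlet amounts (n = n₀ + ν ξ):
  R: 82.2 − 1(25.8) = 56.4
  U: 118 − 2(25.8) = 66.4
  P: 0 + 1(25.8) = 25.8
  Q: 0 + 1(25.8) = 25.8
Total out = 174.4 lbmol/h; y_U = 66.4 / 174.4 = 0.3807.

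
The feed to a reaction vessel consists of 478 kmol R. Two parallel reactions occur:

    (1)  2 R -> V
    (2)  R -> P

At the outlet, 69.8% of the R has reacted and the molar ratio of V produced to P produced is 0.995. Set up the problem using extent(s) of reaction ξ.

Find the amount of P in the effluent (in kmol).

112 kmol

Conversion of R: R consumed = 0.698 × 478 = 333.6 kmol = 2ξ₁ + 1ξ₂.
Selectivity: 1ξ₁ / (1ξ₂) = 0.995 → ξ₁ = 0.995 ξ₂.
Substitute: (2·0.995 + 1) ξ₂ = 333.6 → ξ₂ = 111.6 kmol, ξ₁ = 111 kmol.
Outlet amounts (n = n₀ + Σ ν·ξ):
  R: 478 − 2(111) − 1(111.6) = 144.4
  V: 0 + 1(111) = 111
  P: 0 + 1(111.6) = 111.6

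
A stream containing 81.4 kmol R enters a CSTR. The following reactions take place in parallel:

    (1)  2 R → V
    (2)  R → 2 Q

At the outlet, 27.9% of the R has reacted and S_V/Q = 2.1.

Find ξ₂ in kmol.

Conversion of R: R consumed = 0.279 × 81.4 = 22.71 kmol = 2ξ₁ + 1ξ₂.
Selectivity: 1ξ₁ / (2ξ₂) = 2.1 → ξ₁ = 4.2 ξ₂.
Substitute: (2·4.2 + 1) ξ₂ = 22.71 → ξ₂ = 2.416 kmol, ξ₁ = 10.15 kmol.
Outlet amounts (n = n₀ + Σ ν·ξ):
  R: 81.4 − 2(10.15) − 1(2.416) = 58.69
  V: 0 + 1(10.15) = 10.15
  Q: 0 + 2(2.416) = 4.832

ξ₂ = 2.42 kmol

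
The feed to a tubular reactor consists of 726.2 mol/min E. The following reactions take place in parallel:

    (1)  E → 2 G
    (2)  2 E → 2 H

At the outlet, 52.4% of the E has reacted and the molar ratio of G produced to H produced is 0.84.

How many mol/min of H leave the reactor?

Conversion of E: E consumed = 0.524 × 726.2 = 380.5 mol/min = 1ξ₁ + 2ξ₂.
Selectivity: 2ξ₁ / (2ξ₂) = 0.84 → ξ₁ = 0.84 ξ₂.
Substitute: (1·0.84 + 2) ξ₂ = 380.5 → ξ₂ = 134 mol/min, ξ₁ = 112.6 mol/min.
Outlet amounts (n = n₀ + Σ ν·ξ):
  E: 726.2 − 1(112.6) − 2(134) = 345.7
  G: 0 + 2(112.6) = 225.1
  H: 0 + 2(134) = 268

268 mol/min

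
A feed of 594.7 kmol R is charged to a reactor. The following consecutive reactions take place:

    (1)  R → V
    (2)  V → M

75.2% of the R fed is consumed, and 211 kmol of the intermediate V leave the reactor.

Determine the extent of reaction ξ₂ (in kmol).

Conversion of R: R consumed = 1ξ₁ = 0.752 × 594.7 → ξ₁ = 447.2 kmol.
V balance: n_V = 0 + 1ξ₁ − 1ξ₂ = 211 → ξ₂ = (1·447.2 − 211)/1 = 236.2 kmol.
Outlet amounts (n = n₀ + Σ ν·ξ):
  R: 594.7 − 1(447.2) = 147.5
  V: 0 + 1(447.2) − 1(236.2) = 211
  M: 0 + 1(236.2) = 236.2

ξ₂ = 236 kmol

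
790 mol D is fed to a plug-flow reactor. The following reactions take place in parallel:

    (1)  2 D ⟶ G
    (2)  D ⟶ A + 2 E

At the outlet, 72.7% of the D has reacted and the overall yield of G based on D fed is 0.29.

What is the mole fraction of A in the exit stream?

Yield of G: 1ξ₁ / 790 = 0.29 → ξ₁ = 229.1 mol.
Conversion of D: 2ξ₁ + 1ξ₂ = 0.727 × 790 = 574.3 → ξ₂ = 116.1 mol.
Outlet amounts (n = n₀ + Σ ν·ξ):
  D: 790 − 2(229.1) − 1(116.1) = 215.7
  G: 0 + 1(229.1) = 229.1
  A: 0 + 1(116.1) = 116.1
  E: 0 + 2(116.1) = 232.3
Total out = 793.2 mol; y_A = 116.1 / 793.2 = 0.1464.

0.146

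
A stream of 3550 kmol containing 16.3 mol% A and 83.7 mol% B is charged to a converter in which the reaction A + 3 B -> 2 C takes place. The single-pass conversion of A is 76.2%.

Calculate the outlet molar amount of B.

A reacted = 0.762 × 578.6 = 440.9 kmol; ν_A = −1, so ξ = 440.9/1 = 440.9 kmol.
Outlet amounts (n = n₀ + ν ξ):
  A: 578.6 − 1(440.9) = 137.7
  B: 2971 − 3(440.9) = 1649
  C: 0 + 2(440.9) = 881.9

1650 kmol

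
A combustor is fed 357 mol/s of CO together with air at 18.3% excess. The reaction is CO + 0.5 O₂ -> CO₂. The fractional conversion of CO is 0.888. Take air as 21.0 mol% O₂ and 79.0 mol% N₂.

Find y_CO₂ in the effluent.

Stoichiometric O₂ = 0.5 × 357 = 178.5 mol/s; O₂ fed = 178.5 × 1.183 = 211.2 mol/s.
N₂ fed = 211.2 × 79/21 = 794.4 mol/s.
Fuel reacted = 0.888 × 357 → ξ = 317 mol/s.
Outlet (n = n₀ + ν ξ):
  CO: 357 − 1(317) = 39.98
  O₂: 211.2 − 0.5(317) = 52.66
  N₂: 794.4 (inert)
  CO₂: 0 + 1(317) = 317
Total out = 1204 mol/s; y_CO₂ = 317 / 1204 = 0.2633.

0.263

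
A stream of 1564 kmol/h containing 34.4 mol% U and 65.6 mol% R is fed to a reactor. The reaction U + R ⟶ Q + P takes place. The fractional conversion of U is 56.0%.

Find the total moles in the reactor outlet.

U reacted = 0.56 × 538 = 301.3 kmol/h; ν_U = −1, so ξ = 301.3/1 = 301.3 kmol/h.
Outlet amounts (n = n₀ + ν ξ):
  U: 538 − 1(301.3) = 236.7
  R: 1026 − 1(301.3) = 724.7
  Q: 0 + 1(301.3) = 301.3
  P: 0 + 1(301.3) = 301.3
Total out = 236.7 + 724.7 + 301.3 + 301.3 = 1564 kmol/h.

1560 kmol/h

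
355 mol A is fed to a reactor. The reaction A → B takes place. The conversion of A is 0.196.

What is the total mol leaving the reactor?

355 mol

A reacted = 0.196 × 355 = 69.58 mol; ν_A = −1, so ξ = 69.58/1 = 69.58 mol.
Outlet amounts (n = n₀ + ν ξ):
  A: 355 − 1(69.58) = 285.4
  B: 0 + 1(69.58) = 69.58
Total out = 285.4 + 69.58 = 355 mol.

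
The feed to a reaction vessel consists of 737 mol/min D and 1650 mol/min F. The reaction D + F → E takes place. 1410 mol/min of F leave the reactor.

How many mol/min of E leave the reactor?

For F: n = n₀ − 1ξ → 1410 = 1650 − 1ξ, giving ξ = 240 mol/min.
Outlet amounts (n = n₀ + ν ξ):
  D: 737 − 1(240) = 497
  F: 1650 − 1(240) = 1410
  E: 0 + 1(240) = 240

240 mol/min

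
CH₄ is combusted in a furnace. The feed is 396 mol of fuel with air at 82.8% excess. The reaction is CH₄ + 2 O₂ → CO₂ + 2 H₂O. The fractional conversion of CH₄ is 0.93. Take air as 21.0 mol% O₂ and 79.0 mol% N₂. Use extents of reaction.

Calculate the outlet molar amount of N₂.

5450 mol

Stoichiometric O₂ = 2 × 396 = 792 mol; O₂ fed = 792 × 1.828 = 1448 mol.
N₂ fed = 1448 × 79/21 = 5446 mol.
Fuel reacted = 0.93 × 396 → ξ = 368.3 mol.
Outlet (n = n₀ + ν ξ):
  CH₄: 396 − 1(368.3) = 27.72
  O₂: 1448 − 2(368.3) = 711.2
  N₂: 5446 (inert)
  CO₂: 0 + 1(368.3) = 368.3
  H₂O: 0 + 2(368.3) = 736.6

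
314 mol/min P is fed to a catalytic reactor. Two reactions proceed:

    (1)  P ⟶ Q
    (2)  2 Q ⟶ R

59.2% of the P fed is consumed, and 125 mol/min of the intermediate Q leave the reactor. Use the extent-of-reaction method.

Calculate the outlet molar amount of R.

30.4 mol/min

Conversion of P: P consumed = 1ξ₁ = 0.592 × 314 → ξ₁ = 185.9 mol/min.
Q balance: n_Q = 0 + 1ξ₁ − 2ξ₂ = 125 → ξ₂ = (1·185.9 − 125)/2 = 30.44 mol/min.
Outlet amounts (n = n₀ + Σ ν·ξ):
  P: 314 − 1(185.9) = 128.1
  Q: 0 + 1(185.9) − 2(30.44) = 125
  R: 0 + 1(30.44) = 30.44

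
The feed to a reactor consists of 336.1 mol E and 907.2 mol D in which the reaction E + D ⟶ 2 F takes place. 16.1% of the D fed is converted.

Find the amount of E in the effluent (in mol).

190 mol

D reacted = 0.161 × 907.2 = 146.1 mol; ν_D = −1, so ξ = 146.1/1 = 146.1 mol.
Outlet amounts (n = n₀ + ν ξ):
  E: 336.1 − 1(146.1) = 190
  D: 907.2 − 1(146.1) = 761.1
  F: 0 + 2(146.1) = 292.1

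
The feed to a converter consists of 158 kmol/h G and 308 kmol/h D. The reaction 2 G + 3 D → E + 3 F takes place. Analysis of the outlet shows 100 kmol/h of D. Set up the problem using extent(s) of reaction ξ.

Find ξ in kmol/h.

For D: n = n₀ − 3ξ → 100 = 308 − 3ξ, giving ξ = 69.33 kmol/h.
Outlet amounts (n = n₀ + ν ξ):
  G: 158 − 2(69.33) = 19.33
  D: 308 − 3(69.33) = 100
  E: 0 + 1(69.33) = 69.33
  F: 0 + 3(69.33) = 208

ξ = 69.3 kmol/h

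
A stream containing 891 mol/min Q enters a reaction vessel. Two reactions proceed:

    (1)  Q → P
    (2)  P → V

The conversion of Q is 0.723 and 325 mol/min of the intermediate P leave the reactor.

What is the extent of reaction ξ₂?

Conversion of Q: Q consumed = 1ξ₁ = 0.723 × 891 → ξ₁ = 644.2 mol/min.
P balance: n_P = 0 + 1ξ₁ − 1ξ₂ = 325 → ξ₂ = (1·644.2 − 325)/1 = 319.2 mol/min.
Outlet amounts (n = n₀ + Σ ν·ξ):
  Q: 891 − 1(644.2) = 246.8
  P: 0 + 1(644.2) − 1(319.2) = 325
  V: 0 + 1(319.2) = 319.2

ξ₂ = 319 mol/min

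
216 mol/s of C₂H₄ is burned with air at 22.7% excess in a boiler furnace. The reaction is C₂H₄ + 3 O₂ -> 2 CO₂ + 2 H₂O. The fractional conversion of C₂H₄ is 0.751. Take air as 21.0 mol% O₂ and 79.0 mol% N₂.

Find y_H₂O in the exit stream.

Stoichiometric O₂ = 3 × 216 = 648 mol/s; O₂ fed = 648 × 1.227 = 795.1 mol/s.
N₂ fed = 795.1 × 79/21 = 2991 mol/s.
Fuel reacted = 0.751 × 216 → ξ = 162.2 mol/s.
Outlet (n = n₀ + ν ξ):
  C₂H₄: 216 − 1(162.2) = 53.78
  O₂: 795.1 − 3(162.2) = 308.4
  N₂: 2991 (inert)
  CO₂: 0 + 2(162.2) = 324.4
  H₂O: 0 + 2(162.2) = 324.4
Total out = 4002 mol/s; y_H₂O = 324.4 / 4002 = 0.08106.

0.0811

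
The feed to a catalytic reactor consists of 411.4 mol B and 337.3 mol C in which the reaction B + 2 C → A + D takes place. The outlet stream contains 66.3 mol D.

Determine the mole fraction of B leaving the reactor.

0.506

For D: n = n₀ + 1ξ → 66.3 = 0 + 1ξ, giving ξ = 66.3 mol.
Outlet amounts (n = n₀ + ν ξ):
  B: 411.4 − 1(66.3) = 345.1
  C: 337.3 − 2(66.3) = 204.7
  A: 0 + 1(66.3) = 66.3
  D: 0 + 1(66.3) = 66.3
Total out = 682.4 mol; y_B = 345.1 / 682.4 = 0.5057.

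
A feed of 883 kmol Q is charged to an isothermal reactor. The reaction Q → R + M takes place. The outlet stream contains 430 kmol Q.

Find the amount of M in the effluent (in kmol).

453 kmol

For Q: n = n₀ − 1ξ → 430 = 883 − 1ξ, giving ξ = 453 kmol.
Outlet amounts (n = n₀ + ν ξ):
  Q: 883 − 1(453) = 430
  R: 0 + 1(453) = 453
  M: 0 + 1(453) = 453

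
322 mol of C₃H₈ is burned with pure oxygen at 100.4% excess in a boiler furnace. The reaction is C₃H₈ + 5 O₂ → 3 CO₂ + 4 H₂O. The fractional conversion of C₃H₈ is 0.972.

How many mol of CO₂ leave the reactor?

939 mol

Stoichiometric O₂ = 5 × 322 = 1610 mol; O₂ fed = 1610 × 2.004 = 3226 mol.
Fuel reacted = 0.972 × 322 → ξ = 313 mol.
Outlet (n = n₀ + ν ξ):
  C₃H₈: 322 − 1(313) = 9.016
  O₂: 3226 − 5(313) = 1662
  CO₂: 0 + 3(313) = 939
  H₂O: 0 + 4(313) = 1252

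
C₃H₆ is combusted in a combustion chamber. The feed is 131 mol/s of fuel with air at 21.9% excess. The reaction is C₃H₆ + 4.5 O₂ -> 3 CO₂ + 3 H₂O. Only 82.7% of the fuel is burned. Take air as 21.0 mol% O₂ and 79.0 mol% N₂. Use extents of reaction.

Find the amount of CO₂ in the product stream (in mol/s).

Stoichiometric O₂ = 4.5 × 131 = 589.5 mol/s; O₂ fed = 589.5 × 1.219 = 718.6 mol/s.
N₂ fed = 718.6 × 79/21 = 2703 mol/s.
Fuel reacted = 0.827 × 131 → ξ = 108.3 mol/s.
Outlet (n = n₀ + ν ξ):
  C₃H₆: 131 − 1(108.3) = 22.66
  O₂: 718.6 − 4.5(108.3) = 231.1
  N₂: 2703 (inert)
  CO₂: 0 + 3(108.3) = 325
  H₂O: 0 + 3(108.3) = 325

325 mol/s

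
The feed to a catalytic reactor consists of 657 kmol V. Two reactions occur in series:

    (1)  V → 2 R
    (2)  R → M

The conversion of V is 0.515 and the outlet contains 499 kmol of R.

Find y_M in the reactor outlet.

0.179

Conversion of V: V consumed = 1ξ₁ = 0.515 × 657 → ξ₁ = 338.4 kmol.
R balance: n_R = 0 + 2ξ₁ − 1ξ₂ = 499 → ξ₂ = (2·338.4 − 499)/1 = 177.7 kmol.
Outlet amounts (n = n₀ + Σ ν·ξ):
  V: 657 − 1(338.4) = 318.6
  R: 0 + 2(338.4) − 1(177.7) = 499
  M: 0 + 1(177.7) = 177.7
Total out = 995.4 kmol; y_M = 177.7 / 995.4 = 0.1785.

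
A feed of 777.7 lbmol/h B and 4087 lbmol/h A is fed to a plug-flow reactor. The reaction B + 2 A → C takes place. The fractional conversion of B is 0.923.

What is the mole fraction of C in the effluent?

B reacted = 0.923 × 777.7 = 717.8 lbmol/h; ν_B = −1, so ξ = 717.8/1 = 717.8 lbmol/h.
Outlet amounts (n = n₀ + ν ξ):
  B: 777.7 − 1(717.8) = 59.88
  A: 4087 − 2(717.8) = 2651
  C: 0 + 1(717.8) = 717.8
Total out = 3429 lbmol/h; y_C = 717.8 / 3429 = 0.2093.

0.209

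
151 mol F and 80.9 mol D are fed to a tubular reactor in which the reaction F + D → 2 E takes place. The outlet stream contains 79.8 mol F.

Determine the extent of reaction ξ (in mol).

For F: n = n₀ − 1ξ → 79.8 = 151 − 1ξ, giving ξ = 71.2 mol.
Outlet amounts (n = n₀ + ν ξ):
  F: 151 − 1(71.2) = 79.8
  D: 80.9 − 1(71.2) = 9.7
  E: 0 + 2(71.2) = 142.4

ξ = 71.2 mol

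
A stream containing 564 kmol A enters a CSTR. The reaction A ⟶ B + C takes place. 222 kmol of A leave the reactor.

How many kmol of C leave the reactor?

For A: n = n₀ − 1ξ → 222 = 564 − 1ξ, giving ξ = 342 kmol.
Outlet amounts (n = n₀ + ν ξ):
  A: 564 − 1(342) = 222
  B: 0 + 1(342) = 342
  C: 0 + 1(342) = 342

342 kmol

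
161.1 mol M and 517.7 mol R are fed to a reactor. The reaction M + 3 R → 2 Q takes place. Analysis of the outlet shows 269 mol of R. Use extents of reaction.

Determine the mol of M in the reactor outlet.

78.2 mol

For R: n = n₀ − 3ξ → 269 = 517.7 − 3ξ, giving ξ = 82.9 mol.
Outlet amounts (n = n₀ + ν ξ):
  M: 161.1 − 1(82.9) = 78.2
  R: 517.7 − 3(82.9) = 269
  Q: 0 + 2(82.9) = 165.8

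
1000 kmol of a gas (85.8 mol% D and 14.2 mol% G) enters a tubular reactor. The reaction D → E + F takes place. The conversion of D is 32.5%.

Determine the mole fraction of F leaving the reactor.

D reacted = 0.325 × 858 = 278.9 kmol; ν_D = −1, so ξ = 278.9/1 = 278.9 kmol.
Outlet amounts (n = n₀ + ν ξ):
  D: 858 − 1(278.9) = 579.1
  E: 0 + 1(278.9) = 278.9
  F: 0 + 1(278.9) = 278.9
  G: 142 (inert)
Total out = 1279 kmol; y_F = 278.9 / 1279 = 0.218.

0.218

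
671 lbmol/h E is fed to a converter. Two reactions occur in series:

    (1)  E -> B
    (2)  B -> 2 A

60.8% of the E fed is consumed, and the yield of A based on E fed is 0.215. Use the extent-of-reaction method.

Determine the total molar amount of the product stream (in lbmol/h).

743 lbmol/h

Conversion of E: E consumed = 1ξ₁ = 0.608 × 671 → ξ₁ = 408 lbmol/h.
Yield of A: 2ξ₂ / 671 = 0.215 → ξ₂ = 72.13 lbmol/h.
Outlet amounts (n = n₀ + Σ ν·ξ):
  E: 671 − 1(408) = 263
  B: 0 + 1(408) − 1(72.13) = 335.8
  A: 0 + 2(72.13) = 144.3
Total out = 263 + 335.8 + 144.3 = 743.1 lbmol/h.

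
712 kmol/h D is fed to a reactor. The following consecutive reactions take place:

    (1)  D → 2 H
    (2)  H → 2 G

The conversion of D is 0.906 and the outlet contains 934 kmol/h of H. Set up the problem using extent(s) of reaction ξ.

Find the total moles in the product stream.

1710 kmol/h

Conversion of D: D consumed = 1ξ₁ = 0.906 × 712 → ξ₁ = 645.1 kmol/h.
H balance: n_H = 0 + 2ξ₁ − 1ξ₂ = 934 → ξ₂ = (2·645.1 − 934)/1 = 356.1 kmol/h.
Outlet amounts (n = n₀ + Σ ν·ξ):
  D: 712 − 1(645.1) = 66.93
  H: 0 + 2(645.1) − 1(356.1) = 934
  G: 0 + 2(356.1) = 712.3
Total out = 66.93 + 934 + 712.3 = 1713 kmol/h.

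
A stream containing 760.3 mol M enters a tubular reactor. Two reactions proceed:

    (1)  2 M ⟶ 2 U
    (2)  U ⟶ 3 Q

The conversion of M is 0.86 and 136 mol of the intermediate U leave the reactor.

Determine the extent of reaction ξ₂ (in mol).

Conversion of M: M consumed = 2ξ₁ = 0.86 × 760.3 → ξ₁ = 326.9 mol.
U balance: n_U = 0 + 2ξ₁ − 1ξ₂ = 136 → ξ₂ = (2·326.9 − 136)/1 = 517.9 mol.
Outlet amounts (n = n₀ + Σ ν·ξ):
  M: 760.3 − 2(326.9) = 106.4
  U: 0 + 2(326.9) − 1(517.9) = 136
  Q: 0 + 3(517.9) = 1554

ξ₂ = 518 mol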